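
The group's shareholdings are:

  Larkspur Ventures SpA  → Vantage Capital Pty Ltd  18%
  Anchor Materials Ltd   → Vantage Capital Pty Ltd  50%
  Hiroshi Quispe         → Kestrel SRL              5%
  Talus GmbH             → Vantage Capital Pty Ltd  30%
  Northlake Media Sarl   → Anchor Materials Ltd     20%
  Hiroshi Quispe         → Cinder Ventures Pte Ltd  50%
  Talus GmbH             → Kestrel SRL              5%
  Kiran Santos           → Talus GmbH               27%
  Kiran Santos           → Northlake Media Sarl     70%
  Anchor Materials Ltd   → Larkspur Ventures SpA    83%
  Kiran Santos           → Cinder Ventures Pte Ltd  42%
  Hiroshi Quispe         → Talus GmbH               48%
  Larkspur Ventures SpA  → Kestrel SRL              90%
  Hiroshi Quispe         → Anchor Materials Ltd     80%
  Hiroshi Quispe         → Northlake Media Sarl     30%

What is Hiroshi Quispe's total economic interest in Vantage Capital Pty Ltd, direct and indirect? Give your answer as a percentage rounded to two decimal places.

Hiroshi reaches Vantage along 5 paths.
Via Northlake → Anchor → Larkspur: 30% × 20% × 83% × 18% = 0.8964%.
Via Anchor → Larkspur: 80% × 83% × 18% = 11.952%.
Via Northlake → Anchor: 30% × 20% × 50% = 3%.
Via Anchor: 80% × 50% = 40%.
Via Talus: 48% × 30% = 14.4%.
Total: 0.8964% + 11.952% + 3% + 40% + 14.4% = 70.2484%.
Rounded: 70.25%.

70.25%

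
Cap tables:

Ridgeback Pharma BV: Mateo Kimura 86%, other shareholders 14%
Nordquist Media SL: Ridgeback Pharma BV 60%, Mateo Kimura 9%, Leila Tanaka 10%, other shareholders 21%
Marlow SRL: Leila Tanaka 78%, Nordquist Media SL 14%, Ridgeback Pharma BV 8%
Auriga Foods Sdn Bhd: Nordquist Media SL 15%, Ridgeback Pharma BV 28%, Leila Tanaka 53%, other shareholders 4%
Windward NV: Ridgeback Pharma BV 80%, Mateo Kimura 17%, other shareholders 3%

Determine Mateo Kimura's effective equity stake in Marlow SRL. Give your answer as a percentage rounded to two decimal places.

15.36%

Mateo reaches Marlow along 3 paths.
Via Ridgeback → Nordquist: 86% × 60% × 14% = 7.224%.
Via Nordquist: 9% × 14% = 1.26%.
Via Ridgeback: 86% × 8% = 6.88%.
Total: 7.224% + 1.26% + 6.88% = 15.364%.
Rounded: 15.36%.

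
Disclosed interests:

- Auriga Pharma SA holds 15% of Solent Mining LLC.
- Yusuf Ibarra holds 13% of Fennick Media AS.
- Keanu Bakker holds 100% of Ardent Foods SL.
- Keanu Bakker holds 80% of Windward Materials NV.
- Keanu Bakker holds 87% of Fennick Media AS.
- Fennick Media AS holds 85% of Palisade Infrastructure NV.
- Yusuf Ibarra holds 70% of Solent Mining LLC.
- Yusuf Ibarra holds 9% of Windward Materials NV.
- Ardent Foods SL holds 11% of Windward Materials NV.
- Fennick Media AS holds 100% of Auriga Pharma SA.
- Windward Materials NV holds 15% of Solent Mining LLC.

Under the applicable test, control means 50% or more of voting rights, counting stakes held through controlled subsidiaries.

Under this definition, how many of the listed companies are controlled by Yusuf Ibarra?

1

Yusuf holds 70% of Solent, so Yusuf controls Solent.
No other company's threshold is met.
Yusuf controls 1 company.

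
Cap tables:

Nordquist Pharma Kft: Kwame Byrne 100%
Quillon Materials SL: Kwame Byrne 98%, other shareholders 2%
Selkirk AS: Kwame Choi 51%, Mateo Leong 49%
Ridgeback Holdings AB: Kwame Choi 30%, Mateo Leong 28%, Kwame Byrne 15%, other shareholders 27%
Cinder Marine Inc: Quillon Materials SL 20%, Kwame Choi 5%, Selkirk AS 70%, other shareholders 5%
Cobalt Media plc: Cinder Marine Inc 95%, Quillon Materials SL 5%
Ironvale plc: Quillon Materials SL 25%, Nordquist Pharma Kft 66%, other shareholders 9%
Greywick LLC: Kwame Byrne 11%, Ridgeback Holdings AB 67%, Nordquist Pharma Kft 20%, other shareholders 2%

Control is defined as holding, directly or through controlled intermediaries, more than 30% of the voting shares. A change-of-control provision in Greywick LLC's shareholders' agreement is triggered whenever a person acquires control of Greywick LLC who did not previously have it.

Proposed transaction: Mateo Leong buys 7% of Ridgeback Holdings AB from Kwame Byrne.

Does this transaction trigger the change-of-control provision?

The purchase adds only to Mateo's holdings (Kwame Byrne's stake shrinks), so Mateo is the only person who could newly come to control Greywick.
Mateo holds 49% of Selkirk, so Mateo controls Selkirk.
Selkirk holds 70% of Cinder, so Mateo controls Cinder.
Cinder holds 95% of Cobalt, so Mateo controls Cobalt.
Neither Mateo nor any entity Mateo controls holds any voting interest in Greywick.
So before the transaction, Mateo does not control Greywick.
After the purchase, Mateo's direct stake in Ridgeback rises to 28% + 7% = 35%, and Kwame Byrne's stake falls to 8%.
Mateo holds 35% of Ridgeback, so Mateo controls Ridgeback.
Ridgeback holds 67% of Greywick, so Mateo controls Greywick.
Mateo did not control Greywick before and does after, so the clause is triggered.

Yes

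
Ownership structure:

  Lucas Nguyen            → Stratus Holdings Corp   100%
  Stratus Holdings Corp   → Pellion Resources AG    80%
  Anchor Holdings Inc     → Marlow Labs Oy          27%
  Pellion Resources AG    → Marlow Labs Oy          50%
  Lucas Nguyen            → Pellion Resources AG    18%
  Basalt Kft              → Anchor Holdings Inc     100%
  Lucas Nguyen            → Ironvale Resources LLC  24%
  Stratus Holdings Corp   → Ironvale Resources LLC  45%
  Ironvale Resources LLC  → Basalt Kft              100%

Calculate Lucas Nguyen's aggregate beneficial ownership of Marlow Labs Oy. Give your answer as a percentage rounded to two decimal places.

Lucas reaches Marlow along 4 paths.
Via Stratus → Ironvale → Basalt → Anchor: 100% × 45% × 100% × 100% × 27% = 12.15%.
Via Ironvale → Basalt → Anchor: 24% × 100% × 100% × 27% = 6.48%.
Via Stratus → Pellion: 100% × 80% × 50% = 40%.
Via Pellion: 18% × 50% = 9%.
Total: 12.15% + 6.48% + 40% + 9% = 67.63%.

67.63%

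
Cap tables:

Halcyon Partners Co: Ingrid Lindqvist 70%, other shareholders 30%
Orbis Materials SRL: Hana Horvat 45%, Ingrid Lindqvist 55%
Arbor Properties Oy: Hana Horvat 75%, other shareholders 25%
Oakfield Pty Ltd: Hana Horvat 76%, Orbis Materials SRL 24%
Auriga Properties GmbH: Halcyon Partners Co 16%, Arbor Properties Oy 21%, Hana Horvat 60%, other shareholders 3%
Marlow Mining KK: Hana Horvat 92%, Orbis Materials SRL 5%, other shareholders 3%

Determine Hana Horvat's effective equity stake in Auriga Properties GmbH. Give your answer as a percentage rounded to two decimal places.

75.75%

Hana reaches Auriga along 2 paths.
Via Arbor: 75% × 21% = 15.75%.
Direct stake: 60% = 60%.
Total: 15.75% + 60% = 75.75%.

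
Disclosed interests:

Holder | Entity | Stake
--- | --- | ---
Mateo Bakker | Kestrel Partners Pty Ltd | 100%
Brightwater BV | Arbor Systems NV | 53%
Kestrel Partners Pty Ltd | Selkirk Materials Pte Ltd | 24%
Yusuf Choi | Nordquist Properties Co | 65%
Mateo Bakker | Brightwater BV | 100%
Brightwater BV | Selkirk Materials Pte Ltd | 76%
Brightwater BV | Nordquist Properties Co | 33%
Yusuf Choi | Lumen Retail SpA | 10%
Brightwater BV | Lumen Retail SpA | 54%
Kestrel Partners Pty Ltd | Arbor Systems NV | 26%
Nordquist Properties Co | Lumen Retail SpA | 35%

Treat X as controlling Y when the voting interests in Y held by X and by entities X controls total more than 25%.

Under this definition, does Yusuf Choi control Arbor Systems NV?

No

Yusuf holds 65% of Nordquist, so Yusuf controls Nordquist.
Nordquist and Yusuf together hold 35% + 10% = 45% of Lumen, so Yusuf controls Lumen.
Neither Yusuf nor any entity Yusuf controls holds any voting interest in Arbor.
So Yusuf does not control Arbor.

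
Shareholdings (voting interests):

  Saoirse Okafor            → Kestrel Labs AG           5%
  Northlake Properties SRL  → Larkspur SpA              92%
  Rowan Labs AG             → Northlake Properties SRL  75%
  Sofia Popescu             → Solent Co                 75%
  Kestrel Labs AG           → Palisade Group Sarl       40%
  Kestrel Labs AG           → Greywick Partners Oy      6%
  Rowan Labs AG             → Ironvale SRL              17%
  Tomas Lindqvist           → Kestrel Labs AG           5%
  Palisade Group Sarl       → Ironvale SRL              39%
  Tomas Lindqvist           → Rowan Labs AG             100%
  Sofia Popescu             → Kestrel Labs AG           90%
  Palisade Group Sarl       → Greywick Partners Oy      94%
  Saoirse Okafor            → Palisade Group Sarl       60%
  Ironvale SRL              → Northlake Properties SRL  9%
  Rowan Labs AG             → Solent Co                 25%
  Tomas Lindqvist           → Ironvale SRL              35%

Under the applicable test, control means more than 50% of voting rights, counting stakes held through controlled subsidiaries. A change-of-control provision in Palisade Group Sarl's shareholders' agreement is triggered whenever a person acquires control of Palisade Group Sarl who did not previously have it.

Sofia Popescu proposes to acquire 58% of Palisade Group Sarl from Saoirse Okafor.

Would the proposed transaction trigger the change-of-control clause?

The purchase adds only to Sofia's holdings (Saoirse's stake shrinks), so Sofia is the only person who could newly come to control Palisade.
Sofia holds 90% of Kestrel, so Sofia controls Kestrel.
Sofia holds 75% of Solent, so Sofia controls Solent.
In Palisade, Sofia's side holds only 40%, not > 50%.
So before the transaction, Sofia does not control Palisade.
After the purchase, Sofia holds 58% of Palisade directly, and Saoirse's stake falls to 2%.
Kestrel and Sofia together hold 40% + 58% = 98% of Palisade, so Sofia controls Palisade.
Sofia did not control Palisade before and does after, so the clause is triggered.

Yes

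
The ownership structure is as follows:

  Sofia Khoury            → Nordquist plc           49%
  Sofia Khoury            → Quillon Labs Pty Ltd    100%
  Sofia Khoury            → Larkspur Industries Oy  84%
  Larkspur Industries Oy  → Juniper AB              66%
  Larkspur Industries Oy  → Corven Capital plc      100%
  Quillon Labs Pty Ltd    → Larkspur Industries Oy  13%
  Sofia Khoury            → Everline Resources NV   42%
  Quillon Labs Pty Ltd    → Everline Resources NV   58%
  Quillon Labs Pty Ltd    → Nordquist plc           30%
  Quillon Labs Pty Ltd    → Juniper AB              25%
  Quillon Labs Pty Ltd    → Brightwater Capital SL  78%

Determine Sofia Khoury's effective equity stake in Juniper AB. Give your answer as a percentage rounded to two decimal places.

Sofia reaches Juniper along 3 paths.
Via Larkspur: 84% × 66% = 55.44%.
Via Quillon → Larkspur: 100% × 13% × 66% = 8.58%.
Via Quillon: 100% × 25% = 25%.
Total: 55.44% + 8.58% + 25% = 89.02%.

89.02%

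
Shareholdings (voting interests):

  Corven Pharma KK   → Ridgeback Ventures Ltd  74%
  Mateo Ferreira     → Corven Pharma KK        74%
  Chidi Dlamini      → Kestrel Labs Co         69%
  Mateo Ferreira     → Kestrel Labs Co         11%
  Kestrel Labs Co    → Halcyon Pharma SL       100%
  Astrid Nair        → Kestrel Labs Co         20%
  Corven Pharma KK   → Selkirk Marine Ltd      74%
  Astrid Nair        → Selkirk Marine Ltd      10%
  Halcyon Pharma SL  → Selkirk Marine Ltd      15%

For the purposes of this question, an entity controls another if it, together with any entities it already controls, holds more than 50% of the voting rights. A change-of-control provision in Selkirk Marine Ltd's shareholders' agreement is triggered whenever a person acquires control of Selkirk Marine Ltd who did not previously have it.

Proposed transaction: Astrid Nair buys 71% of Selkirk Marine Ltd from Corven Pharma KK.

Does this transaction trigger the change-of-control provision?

Yes

The purchase adds only to Astrid's holdings (Corven's stake shrinks), so Astrid is the only person who could newly come to control Selkirk.
Astrid's largest direct stake is 20% in Kestrel, which does not meet the threshold, so Astrid controls no company.
In Selkirk, Astrid's side holds only 10%, not > 50%.
So before the transaction, Astrid does not control Selkirk.
After the purchase, Astrid's direct stake in Selkirk rises to 10% + 71% = 81%, and Corven's stake falls to 3%.
Astrid holds 81% of Selkirk, so Astrid controls Selkirk.
Astrid did not control Selkirk before and does after, so the clause is triggered.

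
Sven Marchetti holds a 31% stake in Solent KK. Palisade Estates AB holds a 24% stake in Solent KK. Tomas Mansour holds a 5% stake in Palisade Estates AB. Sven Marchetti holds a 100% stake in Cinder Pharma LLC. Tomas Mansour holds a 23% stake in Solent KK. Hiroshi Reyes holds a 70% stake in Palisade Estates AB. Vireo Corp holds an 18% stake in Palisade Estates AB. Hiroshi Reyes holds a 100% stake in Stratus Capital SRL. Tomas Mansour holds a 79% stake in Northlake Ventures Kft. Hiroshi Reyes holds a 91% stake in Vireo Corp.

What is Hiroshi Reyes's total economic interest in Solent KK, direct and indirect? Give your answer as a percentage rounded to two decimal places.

20.73%

Hiroshi reaches Solent along 2 paths.
Via Palisade: 70% × 24% = 16.8%.
Via Vireo → Palisade: 91% × 18% × 24% = 3.9312%.
Total: 16.8% + 3.9312% = 20.7312%.
Rounded: 20.73%.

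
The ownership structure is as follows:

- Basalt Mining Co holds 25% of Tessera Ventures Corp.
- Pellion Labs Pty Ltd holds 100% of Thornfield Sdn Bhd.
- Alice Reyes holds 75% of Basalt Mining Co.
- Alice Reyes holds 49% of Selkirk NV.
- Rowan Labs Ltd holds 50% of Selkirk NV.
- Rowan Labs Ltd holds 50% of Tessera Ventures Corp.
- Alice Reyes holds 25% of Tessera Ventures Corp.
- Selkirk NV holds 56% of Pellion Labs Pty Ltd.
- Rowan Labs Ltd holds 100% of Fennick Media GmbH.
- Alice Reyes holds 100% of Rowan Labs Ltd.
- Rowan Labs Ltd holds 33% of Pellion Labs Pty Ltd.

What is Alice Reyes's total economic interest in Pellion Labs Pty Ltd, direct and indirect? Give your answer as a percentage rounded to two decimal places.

88.44%

Alice reaches Pellion along 3 paths.
Via Rowan: 100% × 33% = 33%.
Via Rowan → Selkirk: 100% × 50% × 56% = 28%.
Via Selkirk: 49% × 56% = 27.44%.
Total: 33% + 28% + 27.44% = 88.44%.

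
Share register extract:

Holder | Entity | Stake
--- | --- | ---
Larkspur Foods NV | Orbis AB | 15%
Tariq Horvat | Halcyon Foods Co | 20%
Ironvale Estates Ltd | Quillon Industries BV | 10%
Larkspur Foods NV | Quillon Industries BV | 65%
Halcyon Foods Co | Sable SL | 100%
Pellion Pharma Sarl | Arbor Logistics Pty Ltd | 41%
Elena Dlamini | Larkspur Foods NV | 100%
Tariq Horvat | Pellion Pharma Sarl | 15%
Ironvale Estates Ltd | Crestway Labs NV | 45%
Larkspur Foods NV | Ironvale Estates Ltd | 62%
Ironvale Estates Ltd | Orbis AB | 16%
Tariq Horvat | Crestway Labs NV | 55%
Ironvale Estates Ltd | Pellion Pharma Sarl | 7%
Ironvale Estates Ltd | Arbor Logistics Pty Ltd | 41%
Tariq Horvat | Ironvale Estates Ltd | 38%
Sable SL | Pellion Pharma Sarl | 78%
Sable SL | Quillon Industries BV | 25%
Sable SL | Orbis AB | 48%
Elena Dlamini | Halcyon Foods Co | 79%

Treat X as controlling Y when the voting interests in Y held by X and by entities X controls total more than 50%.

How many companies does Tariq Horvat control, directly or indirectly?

1

Tariq holds 55% of Crestway, so Tariq controls Crestway.
No other company's threshold is met.
Tariq controls 1 company.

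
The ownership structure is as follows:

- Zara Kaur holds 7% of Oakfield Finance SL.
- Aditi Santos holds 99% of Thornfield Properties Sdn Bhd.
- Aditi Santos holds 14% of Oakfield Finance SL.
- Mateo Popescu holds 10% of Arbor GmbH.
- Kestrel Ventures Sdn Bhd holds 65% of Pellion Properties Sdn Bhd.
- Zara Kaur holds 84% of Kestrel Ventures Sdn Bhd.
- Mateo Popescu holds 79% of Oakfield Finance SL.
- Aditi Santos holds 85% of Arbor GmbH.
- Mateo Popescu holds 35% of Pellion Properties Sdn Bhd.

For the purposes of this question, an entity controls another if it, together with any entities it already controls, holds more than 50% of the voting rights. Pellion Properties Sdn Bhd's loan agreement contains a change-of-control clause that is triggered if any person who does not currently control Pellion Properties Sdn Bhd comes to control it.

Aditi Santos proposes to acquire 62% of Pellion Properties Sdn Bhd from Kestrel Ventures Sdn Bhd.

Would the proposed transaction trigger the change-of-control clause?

Yes

The purchase adds only to Aditi's holdings (Kestrel's stake shrinks), so Aditi is the only person who could newly come to control Pellion.
Aditi holds 99% of Thornfield, so Aditi controls Thornfield.
Aditi holds 85% of Arbor, so Aditi controls Arbor.
Neither Aditi nor any entity Aditi controls holds any voting interest in Pellion.
So before the transaction, Aditi does not control Pellion.
After the purchase, Aditi holds 62% of Pellion directly, and Kestrel's stake falls to 3%.
Aditi holds 62% of Pellion, so Aditi controls Pellion.
Aditi did not control Pellion before and does after, so the clause is triggered.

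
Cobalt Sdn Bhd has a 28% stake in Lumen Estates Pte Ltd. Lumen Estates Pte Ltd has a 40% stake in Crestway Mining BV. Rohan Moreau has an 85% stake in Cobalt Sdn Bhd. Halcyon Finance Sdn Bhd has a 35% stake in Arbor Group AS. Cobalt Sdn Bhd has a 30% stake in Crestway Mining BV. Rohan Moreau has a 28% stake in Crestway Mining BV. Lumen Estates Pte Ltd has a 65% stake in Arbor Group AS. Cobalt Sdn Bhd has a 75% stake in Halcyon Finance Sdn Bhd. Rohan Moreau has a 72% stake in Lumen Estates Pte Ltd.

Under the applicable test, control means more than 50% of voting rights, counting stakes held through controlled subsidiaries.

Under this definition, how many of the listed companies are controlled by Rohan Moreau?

5

Rohan holds 85% of Cobalt, so Rohan controls Cobalt.
Rohan and Cobalt together hold 72% + 28% = 100% of Lumen, so Rohan controls Lumen.
Cobalt holds 75% of Halcyon, so Rohan controls Halcyon.
Halcyon and Lumen together hold 35% + 65% = 100% of Arbor, so Rohan controls Arbor.
Lumen and Cobalt and Rohan together hold 40% + 30% + 28% = 98% of Crestway, so Rohan controls Crestway.
Rohan controls 5 companies.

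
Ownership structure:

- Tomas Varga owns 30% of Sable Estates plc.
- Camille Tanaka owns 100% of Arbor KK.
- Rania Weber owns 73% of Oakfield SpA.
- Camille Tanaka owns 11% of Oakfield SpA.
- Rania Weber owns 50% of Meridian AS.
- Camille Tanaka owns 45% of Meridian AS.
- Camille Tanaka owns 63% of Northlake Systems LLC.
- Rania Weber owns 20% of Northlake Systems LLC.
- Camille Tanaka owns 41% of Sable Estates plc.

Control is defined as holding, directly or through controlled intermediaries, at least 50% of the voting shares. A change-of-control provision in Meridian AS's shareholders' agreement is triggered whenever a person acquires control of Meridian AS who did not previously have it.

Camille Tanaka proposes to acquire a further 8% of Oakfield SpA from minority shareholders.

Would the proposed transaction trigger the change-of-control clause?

No

The purchase changes only Camille's holdings, so Camille is the only person who could newly come to control Meridian.
Camille holds 63% of Northlake, so Camille controls Northlake.
Camille holds 100% of Arbor, so Camille controls Arbor.
In Meridian, Camille's side holds only 45%, not ≥ 50%.
So before the transaction, Camille does not control Meridian.
After the purchase, Camille's direct stake in Oakfield rises to 11% + 8% = 19%.
Camille's side now holds 19% of Oakfield, not ≥ 50%, so Camille still does not control Oakfield.
After the transaction, Camille's side holds 45% of Meridian, not ≥ 50%, so Camille still does not control Meridian.
No new person acquires control, so the clause is not triggered.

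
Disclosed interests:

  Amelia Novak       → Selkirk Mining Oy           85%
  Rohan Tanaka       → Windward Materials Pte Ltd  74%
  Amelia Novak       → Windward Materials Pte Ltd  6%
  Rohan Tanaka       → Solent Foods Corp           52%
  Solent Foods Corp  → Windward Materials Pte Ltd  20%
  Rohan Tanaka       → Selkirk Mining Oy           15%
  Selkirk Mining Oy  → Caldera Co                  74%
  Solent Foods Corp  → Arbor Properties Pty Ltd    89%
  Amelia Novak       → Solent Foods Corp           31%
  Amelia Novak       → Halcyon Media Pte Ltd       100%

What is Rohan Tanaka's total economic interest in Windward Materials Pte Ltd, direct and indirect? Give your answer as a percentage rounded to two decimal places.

Rohan reaches Windward along 2 paths.
Via Solent: 52% × 20% = 10.4%.
Direct stake: 74% = 74%.
Total: 10.4% + 74% = 84.4%.
Rounded: 84.40%.

84.40%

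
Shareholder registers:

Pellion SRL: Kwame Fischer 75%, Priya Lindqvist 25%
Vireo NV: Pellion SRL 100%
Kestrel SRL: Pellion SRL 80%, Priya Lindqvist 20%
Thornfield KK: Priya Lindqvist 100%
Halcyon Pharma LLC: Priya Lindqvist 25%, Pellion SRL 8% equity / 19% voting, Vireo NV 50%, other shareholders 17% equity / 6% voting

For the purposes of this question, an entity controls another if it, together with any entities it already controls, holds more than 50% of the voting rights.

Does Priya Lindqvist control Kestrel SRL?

No

Priya holds 100% of Thornfield, so Priya controls Thornfield.
In Kestrel, Priya's side holds only 20%, not > 50%.
So Priya does not control Kestrel.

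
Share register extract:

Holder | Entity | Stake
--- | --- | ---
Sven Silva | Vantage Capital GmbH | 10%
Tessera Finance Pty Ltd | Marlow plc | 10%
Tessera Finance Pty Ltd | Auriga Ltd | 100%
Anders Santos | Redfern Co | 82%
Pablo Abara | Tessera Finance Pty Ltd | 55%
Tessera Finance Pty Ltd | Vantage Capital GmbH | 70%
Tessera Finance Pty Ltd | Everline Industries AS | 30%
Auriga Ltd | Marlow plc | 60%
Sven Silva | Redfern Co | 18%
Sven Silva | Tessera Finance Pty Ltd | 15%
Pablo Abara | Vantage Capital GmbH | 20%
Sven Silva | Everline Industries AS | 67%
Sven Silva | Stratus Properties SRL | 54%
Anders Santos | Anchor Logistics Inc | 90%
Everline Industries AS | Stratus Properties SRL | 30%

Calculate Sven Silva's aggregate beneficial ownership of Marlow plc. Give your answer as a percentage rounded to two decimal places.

Sven reaches Marlow along 2 paths.
Via Tessera → Auriga: 15% × 100% × 60% = 9%.
Via Tessera: 15% × 10% = 1.5%.
Total: 9% + 1.5% = 10.5%.
Rounded: 10.50%.

10.50%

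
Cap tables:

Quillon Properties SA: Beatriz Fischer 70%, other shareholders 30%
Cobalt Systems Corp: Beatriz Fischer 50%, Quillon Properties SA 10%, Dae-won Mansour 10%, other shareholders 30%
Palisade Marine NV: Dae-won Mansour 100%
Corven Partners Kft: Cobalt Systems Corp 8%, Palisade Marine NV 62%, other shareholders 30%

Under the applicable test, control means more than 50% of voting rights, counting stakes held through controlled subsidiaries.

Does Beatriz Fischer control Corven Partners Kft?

No

Beatriz holds 70% of Quillon, so Beatriz controls Quillon.
Beatriz and Quillon together hold 50% + 10% = 60% of Cobalt, so Beatriz controls Cobalt.
In Corven, Beatriz's side holds only 8%, not > 50%.
So Beatriz does not control Corven.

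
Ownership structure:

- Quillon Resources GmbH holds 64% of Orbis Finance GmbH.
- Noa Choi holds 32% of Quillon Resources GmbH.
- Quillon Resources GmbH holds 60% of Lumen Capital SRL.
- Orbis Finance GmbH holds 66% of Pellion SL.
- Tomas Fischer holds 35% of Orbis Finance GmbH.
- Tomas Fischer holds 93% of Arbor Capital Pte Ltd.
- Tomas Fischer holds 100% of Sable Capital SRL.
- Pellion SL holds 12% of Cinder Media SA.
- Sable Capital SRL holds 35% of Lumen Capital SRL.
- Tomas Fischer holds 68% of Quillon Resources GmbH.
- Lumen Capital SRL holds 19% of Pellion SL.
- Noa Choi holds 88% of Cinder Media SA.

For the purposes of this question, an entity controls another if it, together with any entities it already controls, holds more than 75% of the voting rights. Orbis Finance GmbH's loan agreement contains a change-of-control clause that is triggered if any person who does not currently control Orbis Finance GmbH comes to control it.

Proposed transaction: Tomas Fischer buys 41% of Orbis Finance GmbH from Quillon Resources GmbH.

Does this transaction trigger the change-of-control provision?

Yes

The purchase adds only to Tomas's holdings (Quillon's stake shrinks), so Tomas is the only person who could newly come to control Orbis.
Tomas holds 100% of Sable, so Tomas controls Sable.
Tomas holds 93% of Arbor, so Tomas controls Arbor.
In Orbis, Tomas's side holds only 35%, not > 75%.
So before the transaction, Tomas does not control Orbis.
After the purchase, Tomas's direct stake in Orbis rises to 35% + 41% = 76%, and Quillon's stake falls to 23%.
Tomas holds 76% of Orbis, so Tomas controls Orbis.
Tomas did not control Orbis before and does after, so the clause is triggered.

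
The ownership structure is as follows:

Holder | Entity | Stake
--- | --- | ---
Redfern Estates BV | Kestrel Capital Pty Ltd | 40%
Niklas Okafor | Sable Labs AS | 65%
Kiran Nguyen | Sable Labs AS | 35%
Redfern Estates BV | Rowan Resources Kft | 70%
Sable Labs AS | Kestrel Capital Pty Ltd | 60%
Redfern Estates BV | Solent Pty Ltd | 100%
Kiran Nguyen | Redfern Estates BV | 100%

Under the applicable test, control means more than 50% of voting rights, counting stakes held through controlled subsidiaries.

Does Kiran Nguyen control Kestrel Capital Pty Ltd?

Kiran holds 100% of Redfern, so Kiran controls Redfern.
Redfern holds 100% of Solent, so Kiran controls Solent.
Redfern holds 70% of Rowan, so Kiran controls Rowan.
In Kestrel, Kiran's side holds only 40%, not > 50%.
So Kiran does not control Kestrel.

No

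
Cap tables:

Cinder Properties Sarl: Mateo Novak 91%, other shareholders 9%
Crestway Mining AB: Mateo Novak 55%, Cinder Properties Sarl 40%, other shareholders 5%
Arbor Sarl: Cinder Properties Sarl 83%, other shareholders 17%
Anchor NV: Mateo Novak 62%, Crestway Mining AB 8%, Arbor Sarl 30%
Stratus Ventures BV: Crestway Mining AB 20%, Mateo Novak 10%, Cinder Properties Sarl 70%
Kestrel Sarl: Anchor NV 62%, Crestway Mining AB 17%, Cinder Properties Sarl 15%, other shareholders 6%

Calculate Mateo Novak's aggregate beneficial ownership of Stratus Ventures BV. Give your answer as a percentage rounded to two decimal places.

Mateo reaches Stratus along 4 paths.
Via Crestway: 55% × 20% = 11%.
Via Cinder → Crestway: 91% × 40% × 20% = 7.28%.
Direct stake: 10% = 10%.
Via Cinder: 91% × 70% = 63.7%.
Total: 11% + 7.28% + 10% + 63.7% = 91.98%.

91.98%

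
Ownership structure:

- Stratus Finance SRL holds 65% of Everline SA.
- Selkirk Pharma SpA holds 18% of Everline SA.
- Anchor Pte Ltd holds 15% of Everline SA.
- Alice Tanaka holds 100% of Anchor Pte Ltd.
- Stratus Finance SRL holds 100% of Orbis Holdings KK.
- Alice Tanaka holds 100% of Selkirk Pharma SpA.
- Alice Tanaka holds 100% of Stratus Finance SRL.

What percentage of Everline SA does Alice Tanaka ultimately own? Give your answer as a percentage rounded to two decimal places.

98.00%

Alice reaches Everline along 3 paths.
Via Anchor: 100% × 15% = 15%.
Via Stratus: 100% × 65% = 65%.
Via Selkirk: 100% × 18% = 18%.
Total: 15% + 65% + 18% = 98%.
Rounded: 98.00%.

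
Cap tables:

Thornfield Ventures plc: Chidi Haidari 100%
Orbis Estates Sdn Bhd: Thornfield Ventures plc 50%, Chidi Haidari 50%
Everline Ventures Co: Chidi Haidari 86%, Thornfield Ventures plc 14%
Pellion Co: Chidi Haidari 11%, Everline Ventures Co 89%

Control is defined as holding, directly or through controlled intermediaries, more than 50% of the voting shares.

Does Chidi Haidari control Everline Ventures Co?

Yes

Chidi holds 100% of Thornfield, so Chidi controls Thornfield.
Chidi and Thornfield together hold 86% + 14% = 100% of Everline, so Chidi controls Everline.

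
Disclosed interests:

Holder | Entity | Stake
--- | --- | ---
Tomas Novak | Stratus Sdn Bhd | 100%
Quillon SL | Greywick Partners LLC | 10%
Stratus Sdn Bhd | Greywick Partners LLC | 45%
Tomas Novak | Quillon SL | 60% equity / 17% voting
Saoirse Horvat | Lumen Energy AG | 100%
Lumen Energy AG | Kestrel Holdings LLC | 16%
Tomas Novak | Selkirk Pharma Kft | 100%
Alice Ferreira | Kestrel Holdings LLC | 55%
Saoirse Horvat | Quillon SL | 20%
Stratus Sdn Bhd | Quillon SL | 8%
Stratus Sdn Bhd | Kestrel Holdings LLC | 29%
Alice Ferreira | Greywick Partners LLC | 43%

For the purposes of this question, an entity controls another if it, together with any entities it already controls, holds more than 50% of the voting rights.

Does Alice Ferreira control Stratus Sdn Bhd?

No

Alice holds 55% of Kestrel, so Alice controls Kestrel.
Neither Alice nor any entity Alice controls holds any voting interest in Stratus.
So Alice does not control Stratus.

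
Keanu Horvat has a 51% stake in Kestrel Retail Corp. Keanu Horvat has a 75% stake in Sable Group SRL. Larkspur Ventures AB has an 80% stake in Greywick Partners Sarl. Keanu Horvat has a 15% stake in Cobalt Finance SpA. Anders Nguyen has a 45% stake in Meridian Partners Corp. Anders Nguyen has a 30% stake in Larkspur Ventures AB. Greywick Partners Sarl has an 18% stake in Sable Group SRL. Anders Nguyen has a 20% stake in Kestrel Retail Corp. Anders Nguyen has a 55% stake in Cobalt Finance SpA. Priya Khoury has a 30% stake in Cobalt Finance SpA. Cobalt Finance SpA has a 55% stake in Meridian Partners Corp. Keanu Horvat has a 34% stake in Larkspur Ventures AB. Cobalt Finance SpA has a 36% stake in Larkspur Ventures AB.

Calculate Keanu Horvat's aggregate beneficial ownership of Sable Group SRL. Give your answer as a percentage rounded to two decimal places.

Keanu reaches Sable along 3 paths.
Via Cobalt → Larkspur → Greywick: 15% × 36% × 80% × 18% = 0.7776%.
Via Larkspur → Greywick: 34% × 80% × 18% = 4.896%.
Direct stake: 75% = 75%.
Total: 0.7776% + 4.896% + 75% = 80.6736%.
Rounded: 80.67%.

80.67%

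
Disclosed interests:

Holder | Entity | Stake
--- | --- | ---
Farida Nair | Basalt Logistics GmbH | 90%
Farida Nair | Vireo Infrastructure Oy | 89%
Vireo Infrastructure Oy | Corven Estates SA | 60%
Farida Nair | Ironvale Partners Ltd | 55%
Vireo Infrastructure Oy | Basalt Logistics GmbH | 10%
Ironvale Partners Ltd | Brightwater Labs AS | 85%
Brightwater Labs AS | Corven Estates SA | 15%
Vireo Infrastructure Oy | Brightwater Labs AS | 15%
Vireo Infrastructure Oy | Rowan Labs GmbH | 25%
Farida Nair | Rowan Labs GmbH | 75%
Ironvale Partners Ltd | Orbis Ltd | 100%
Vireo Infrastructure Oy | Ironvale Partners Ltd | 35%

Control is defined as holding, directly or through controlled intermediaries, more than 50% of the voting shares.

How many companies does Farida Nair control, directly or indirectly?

Farida holds 89% of Vireo, so Farida controls Vireo.
Vireo and Farida together hold 35% + 55% = 90% of Ironvale, so Farida controls Ironvale.
Vireo and Farida together hold 10% + 90% = 100% of Basalt, so Farida controls Basalt.
Vireo and Farida together hold 25% + 75% = 100% of Rowan, so Farida controls Rowan.
Vireo and Ironvale together hold 15% + 85% = 100% of Brightwater, so Farida controls Brightwater.
Ironvale holds 100% of Orbis, so Farida controls Orbis.
Vireo and Brightwater together hold 60% + 15% = 75% of Corven, so Farida controls Corven.
Farida controls 7 companies.

7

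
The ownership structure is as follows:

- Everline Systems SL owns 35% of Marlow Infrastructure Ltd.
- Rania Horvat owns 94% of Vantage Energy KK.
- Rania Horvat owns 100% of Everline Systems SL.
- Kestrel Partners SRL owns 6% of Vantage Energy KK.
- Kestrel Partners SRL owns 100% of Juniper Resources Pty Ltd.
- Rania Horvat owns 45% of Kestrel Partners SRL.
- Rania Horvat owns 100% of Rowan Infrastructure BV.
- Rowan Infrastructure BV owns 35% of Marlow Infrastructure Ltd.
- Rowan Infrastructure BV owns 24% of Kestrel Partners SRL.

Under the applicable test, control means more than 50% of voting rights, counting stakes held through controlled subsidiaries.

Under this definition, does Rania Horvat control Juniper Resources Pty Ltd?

Yes

Rania holds 100% of Rowan, so Rania controls Rowan.
Rowan and Rania together hold 24% + 45% = 69% of Kestrel, so Rania controls Kestrel.
Kestrel holds 100% of Juniper, so Rania controls Juniper.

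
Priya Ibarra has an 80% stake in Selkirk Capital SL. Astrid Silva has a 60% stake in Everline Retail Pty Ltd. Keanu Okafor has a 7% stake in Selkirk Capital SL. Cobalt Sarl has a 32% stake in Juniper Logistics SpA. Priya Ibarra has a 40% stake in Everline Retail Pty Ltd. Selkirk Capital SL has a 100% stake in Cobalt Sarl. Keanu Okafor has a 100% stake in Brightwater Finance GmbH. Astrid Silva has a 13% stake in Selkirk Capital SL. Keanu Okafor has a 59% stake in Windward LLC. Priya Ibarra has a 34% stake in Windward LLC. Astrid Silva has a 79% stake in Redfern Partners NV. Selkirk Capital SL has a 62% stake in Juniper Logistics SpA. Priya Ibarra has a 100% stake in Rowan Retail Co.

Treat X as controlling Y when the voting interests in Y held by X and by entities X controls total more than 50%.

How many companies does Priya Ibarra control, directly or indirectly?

4

Priya holds 80% of Selkirk, so Priya controls Selkirk.
Priya holds 100% of Rowan, so Priya controls Rowan.
Selkirk holds 100% of Cobalt, so Priya controls Cobalt.
Cobalt and Selkirk together hold 32% + 62% = 94% of Juniper, so Priya controls Juniper.
No other company's threshold is met.
Priya controls 4 companies.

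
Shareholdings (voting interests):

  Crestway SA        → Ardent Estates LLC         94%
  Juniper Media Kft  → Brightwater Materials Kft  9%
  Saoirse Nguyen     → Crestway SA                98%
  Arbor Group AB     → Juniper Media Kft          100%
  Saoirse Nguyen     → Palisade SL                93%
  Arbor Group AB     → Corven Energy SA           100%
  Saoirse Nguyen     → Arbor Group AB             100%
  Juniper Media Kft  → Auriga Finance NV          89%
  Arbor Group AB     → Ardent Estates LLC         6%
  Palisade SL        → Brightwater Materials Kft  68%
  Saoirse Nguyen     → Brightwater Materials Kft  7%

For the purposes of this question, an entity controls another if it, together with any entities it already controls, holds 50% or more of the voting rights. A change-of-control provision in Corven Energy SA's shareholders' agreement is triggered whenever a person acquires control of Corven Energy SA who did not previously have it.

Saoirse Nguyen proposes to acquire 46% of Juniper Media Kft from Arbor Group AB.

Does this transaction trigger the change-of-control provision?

The purchase adds only to Saoirse's holdings (Arbor's stake shrinks), so Saoirse is the only person who could newly come to control Corven.
Saoirse holds 100% of Arbor, so Saoirse controls Arbor.
Arbor holds 100% of Corven, so Saoirse controls Corven.
So Saoirse already controls Corven before the transaction.
After the purchase, Saoirse holds 46% of Juniper directly, and Arbor's stake falls to 54%.
Saoirse controlled Corven already, so this is not a new person acquiring control; every other person's position is unchanged or reduced.
No new person acquires control, so the clause is not triggered.

No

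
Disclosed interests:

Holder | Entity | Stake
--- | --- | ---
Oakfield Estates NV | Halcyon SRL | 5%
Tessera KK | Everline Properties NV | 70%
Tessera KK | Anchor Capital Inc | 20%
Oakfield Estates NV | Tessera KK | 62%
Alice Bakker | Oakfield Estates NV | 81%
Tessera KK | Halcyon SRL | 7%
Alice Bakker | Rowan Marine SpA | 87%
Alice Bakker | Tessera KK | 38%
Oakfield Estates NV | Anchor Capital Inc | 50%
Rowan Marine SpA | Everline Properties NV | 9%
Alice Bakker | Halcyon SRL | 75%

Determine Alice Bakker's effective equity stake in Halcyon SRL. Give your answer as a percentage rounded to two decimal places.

85.23%

Alice reaches Halcyon along 4 paths.
Via Oakfield: 81% × 5% = 4.05%.
Direct stake: 75% = 75%.
Via Oakfield → Tessera: 81% × 62% × 7% = 3.5154%.
Via Tessera: 38% × 7% = 2.66%.
Total: 4.05% + 75% + 3.5154% + 2.66% = 85.2254%.
Rounded: 85.23%.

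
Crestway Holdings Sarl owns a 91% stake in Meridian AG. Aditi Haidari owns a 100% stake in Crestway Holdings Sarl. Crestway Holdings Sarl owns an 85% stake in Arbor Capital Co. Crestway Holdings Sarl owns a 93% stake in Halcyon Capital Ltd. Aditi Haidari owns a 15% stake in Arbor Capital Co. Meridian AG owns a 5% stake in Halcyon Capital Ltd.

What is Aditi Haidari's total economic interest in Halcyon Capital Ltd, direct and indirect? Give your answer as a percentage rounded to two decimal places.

Aditi reaches Halcyon along 2 paths.
Via Crestway: 100% × 93% = 93%.
Via Crestway → Meridian: 100% × 91% × 5% = 4.55%.
Total: 93% + 4.55% = 97.55%.

97.55%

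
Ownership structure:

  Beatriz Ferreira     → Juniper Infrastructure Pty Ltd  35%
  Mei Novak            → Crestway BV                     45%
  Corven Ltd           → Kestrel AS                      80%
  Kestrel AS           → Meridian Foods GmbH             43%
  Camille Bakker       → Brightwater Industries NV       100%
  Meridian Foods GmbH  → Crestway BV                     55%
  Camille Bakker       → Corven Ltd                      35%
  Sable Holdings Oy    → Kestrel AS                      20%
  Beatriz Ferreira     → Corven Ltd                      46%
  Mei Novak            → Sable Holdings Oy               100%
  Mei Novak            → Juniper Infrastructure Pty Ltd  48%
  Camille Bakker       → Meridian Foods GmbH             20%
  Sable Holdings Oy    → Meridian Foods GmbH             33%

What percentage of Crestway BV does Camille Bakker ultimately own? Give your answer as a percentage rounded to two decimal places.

Camille reaches Crestway along 2 paths.
Via Meridian: 20% × 55% = 11%.
Via Corven → Kestrel → Meridian: 35% × 80% × 43% × 55% = 6.622%.
Total: 11% + 6.622% = 17.622%.
Rounded: 17.62%.

17.62%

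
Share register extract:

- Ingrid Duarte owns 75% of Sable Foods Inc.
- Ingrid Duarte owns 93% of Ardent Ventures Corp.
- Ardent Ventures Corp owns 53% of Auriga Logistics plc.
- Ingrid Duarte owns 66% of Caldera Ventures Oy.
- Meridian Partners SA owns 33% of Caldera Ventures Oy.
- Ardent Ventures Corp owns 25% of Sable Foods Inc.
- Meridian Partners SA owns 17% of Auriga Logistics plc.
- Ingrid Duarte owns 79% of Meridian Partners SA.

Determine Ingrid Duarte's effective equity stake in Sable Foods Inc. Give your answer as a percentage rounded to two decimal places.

Ingrid reaches Sable along 2 paths.
Via Ardent: 93% × 25% = 23.25%.
Direct stake: 75% = 75%.
Total: 23.25% + 75% = 98.25%.

98.25%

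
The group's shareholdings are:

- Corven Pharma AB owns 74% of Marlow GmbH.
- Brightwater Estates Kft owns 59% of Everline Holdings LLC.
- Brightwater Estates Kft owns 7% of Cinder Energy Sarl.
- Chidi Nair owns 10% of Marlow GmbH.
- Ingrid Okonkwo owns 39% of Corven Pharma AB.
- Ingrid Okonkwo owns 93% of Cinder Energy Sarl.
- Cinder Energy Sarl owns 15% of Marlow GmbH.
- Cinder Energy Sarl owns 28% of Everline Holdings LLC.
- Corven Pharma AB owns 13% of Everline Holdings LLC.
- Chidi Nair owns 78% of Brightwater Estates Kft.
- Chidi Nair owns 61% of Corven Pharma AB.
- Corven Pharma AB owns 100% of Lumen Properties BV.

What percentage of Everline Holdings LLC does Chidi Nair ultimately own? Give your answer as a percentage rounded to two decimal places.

55.48%

Chidi reaches Everline along 3 paths.
Via Corven: 61% × 13% = 7.93%.
Via Brightwater: 78% × 59% = 46.02%.
Via Brightwater → Cinder: 78% × 7% × 28% = 1.5288%.
Total: 7.93% + 46.02% + 1.5288% = 55.4788%.
Rounded: 55.48%.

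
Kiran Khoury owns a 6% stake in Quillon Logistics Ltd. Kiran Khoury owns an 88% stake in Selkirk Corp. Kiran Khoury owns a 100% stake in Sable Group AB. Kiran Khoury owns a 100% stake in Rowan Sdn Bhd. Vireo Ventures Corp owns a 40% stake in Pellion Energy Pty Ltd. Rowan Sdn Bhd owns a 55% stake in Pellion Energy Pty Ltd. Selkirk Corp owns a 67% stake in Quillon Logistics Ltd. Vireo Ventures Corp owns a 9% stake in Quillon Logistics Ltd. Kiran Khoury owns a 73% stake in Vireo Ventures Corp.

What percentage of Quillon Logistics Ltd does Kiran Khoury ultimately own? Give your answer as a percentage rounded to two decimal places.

Kiran reaches Quillon along 3 paths.
Via Selkirk: 88% × 67% = 58.96%.
Via Vireo: 73% × 9% = 6.57%.
Direct stake: 6% = 6%.
Total: 58.96% + 6.57% + 6% = 71.53%.

71.53%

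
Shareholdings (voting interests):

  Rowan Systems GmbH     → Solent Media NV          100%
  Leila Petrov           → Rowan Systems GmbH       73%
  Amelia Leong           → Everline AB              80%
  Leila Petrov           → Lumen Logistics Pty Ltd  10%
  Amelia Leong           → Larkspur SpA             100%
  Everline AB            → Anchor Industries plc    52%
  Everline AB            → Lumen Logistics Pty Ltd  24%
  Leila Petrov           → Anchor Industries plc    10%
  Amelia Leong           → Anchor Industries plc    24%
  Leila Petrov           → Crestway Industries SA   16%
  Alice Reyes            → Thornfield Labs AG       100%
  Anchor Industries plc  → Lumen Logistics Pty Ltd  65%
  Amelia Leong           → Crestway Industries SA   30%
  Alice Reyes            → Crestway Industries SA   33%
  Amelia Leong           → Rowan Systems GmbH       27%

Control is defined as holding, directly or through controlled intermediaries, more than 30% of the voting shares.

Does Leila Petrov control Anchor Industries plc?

No

Leila holds 73% of Rowan, so Leila controls Rowan.
Rowan holds 100% of Solent, so Leila controls Solent.
In Anchor, Leila's side holds only 10%, not > 30%.
So Leila does not control Anchor.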